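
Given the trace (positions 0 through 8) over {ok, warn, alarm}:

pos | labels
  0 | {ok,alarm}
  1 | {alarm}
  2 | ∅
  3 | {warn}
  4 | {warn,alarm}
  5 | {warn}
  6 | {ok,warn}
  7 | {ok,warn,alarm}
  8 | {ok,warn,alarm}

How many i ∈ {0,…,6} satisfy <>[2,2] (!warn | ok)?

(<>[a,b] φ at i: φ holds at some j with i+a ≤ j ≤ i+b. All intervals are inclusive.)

4

Evaluate at each i in [0,6]:
  i=0: ✓ (witness j=2)
  i=1: ✗ (none in [3,3])
  i=2: ✗ (none in [4,4])
  i=3: ✗ (none in [5,5])
  i=4: ✓ (witness j=6)
  i=5: ✓ (witness j=7)
  i=6: ✓ (witness j=8)
Positions where it holds: {0, 4, 5, 6} → 4.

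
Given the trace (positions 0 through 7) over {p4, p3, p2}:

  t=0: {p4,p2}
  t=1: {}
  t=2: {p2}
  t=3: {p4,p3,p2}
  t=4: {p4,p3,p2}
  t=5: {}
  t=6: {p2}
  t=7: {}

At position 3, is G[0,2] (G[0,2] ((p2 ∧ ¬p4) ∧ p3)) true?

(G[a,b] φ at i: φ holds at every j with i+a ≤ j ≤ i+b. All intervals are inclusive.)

No

Check G[0,2] ((p2 ∧ ¬p4) ∧ p3) at every j in [3,5]:
  j=3: fails at 3
  j=4: fails at 4
  j=5: fails at 5
Fails at j=3 → formula fails.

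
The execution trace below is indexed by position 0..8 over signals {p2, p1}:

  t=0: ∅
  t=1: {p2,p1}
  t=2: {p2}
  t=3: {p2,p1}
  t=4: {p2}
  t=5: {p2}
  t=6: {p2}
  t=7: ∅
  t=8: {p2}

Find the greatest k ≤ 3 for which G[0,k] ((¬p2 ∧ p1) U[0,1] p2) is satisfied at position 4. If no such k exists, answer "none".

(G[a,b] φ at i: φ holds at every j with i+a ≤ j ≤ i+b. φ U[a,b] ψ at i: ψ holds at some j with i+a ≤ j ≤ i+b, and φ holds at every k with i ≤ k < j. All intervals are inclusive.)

2

((¬p2 ∧ p1) U[0,1] p2) must hold from j=4 onward; find where it first fails.
  j=4: holds
  j=5: holds
  j=6: holds
  j=7: fails
Holds on [4,6], so largest k = 2.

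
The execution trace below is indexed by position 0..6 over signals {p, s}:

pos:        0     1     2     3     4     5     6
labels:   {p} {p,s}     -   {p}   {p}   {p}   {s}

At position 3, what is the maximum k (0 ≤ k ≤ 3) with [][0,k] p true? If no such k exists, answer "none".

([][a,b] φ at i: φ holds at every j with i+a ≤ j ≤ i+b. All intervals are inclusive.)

2

p must hold from j=3 onward; find where it first fails.
  j=3: holds
  j=4: holds
  j=5: holds
  j=6: fails
Holds on [3,5], so largest k = 2.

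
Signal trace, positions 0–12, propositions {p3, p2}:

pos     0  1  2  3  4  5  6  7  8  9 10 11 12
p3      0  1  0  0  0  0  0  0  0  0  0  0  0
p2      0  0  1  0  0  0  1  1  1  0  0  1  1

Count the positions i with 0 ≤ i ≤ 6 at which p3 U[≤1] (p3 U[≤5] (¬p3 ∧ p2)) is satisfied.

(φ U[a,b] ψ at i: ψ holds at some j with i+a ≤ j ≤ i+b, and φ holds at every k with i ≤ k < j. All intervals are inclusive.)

3

Evaluate at each i in [0,6]:
  i=0: ✗ (lhs fails at k=0 before rhs at j=1)
  i=1: ✓ (rhs at j=1)
  i=2: ✓ (rhs at j=2)
  i=3: ✗ (no rhs in [3,4])
  i=4: ✗ (no rhs in [4,5])
  i=5: ✗ (lhs fails at k=5 before rhs at j=6)
  i=6: ✓ (rhs at j=6)
Positions where it holds: {1, 2, 6} → 3.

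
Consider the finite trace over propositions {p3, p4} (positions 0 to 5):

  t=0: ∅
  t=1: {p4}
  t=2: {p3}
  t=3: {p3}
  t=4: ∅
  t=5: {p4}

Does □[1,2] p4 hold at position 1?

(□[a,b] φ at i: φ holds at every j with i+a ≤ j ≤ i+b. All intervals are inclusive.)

False

Check p4 at every j in [2,3]:
  j=2: false
  j=3: false
Fails at j=2 → formula fails.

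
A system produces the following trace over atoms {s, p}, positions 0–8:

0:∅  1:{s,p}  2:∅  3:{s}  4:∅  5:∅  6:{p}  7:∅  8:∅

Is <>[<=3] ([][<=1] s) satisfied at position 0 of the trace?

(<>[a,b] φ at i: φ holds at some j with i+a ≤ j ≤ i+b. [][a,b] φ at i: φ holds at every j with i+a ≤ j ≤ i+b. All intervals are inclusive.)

Does not hold

Check [][<=1] s at each j in [0,3]:
  j=0: fails at 0
  j=1: fails at 2
  j=2: fails at 2
  j=3: fails at 4
No position in the window satisfies it → formula fails.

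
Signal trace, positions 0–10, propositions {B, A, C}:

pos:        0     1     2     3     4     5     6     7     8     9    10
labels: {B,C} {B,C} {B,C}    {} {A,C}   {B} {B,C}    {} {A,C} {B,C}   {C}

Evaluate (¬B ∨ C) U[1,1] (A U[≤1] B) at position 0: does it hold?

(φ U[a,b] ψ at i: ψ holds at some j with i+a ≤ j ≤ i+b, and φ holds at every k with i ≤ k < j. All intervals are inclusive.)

True

Need some j in [1,1] with (A U[≤1] B), and (¬B ∨ C) at every k in [0,j-1].
  j=1: (A U[≤1] B) holds; (¬B ∨ C) holds at every k in [0,0] → satisfied.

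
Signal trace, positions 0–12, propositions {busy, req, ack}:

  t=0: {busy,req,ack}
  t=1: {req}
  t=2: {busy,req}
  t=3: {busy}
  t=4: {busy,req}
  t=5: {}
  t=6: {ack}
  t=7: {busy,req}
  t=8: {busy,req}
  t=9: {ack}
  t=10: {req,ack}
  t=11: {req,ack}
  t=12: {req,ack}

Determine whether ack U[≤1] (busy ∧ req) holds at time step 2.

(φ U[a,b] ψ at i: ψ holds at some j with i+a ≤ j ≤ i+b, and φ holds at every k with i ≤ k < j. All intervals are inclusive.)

Need some j in [2,3] with (busy ∧ req), and ack at every k in [2,j-1].
  j=2: (busy ∧ req) holds; no prefix to check → satisfied.

Holds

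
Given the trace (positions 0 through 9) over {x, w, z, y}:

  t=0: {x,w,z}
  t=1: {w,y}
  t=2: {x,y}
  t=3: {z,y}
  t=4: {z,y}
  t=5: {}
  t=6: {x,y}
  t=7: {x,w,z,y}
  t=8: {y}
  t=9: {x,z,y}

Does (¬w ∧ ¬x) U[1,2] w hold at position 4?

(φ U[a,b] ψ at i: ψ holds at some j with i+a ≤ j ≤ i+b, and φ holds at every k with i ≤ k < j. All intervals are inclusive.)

Need some j in [5,6] with w, and (¬w ∧ ¬x) at every k in [4,j-1].
  j=5: w false.
  j=6: w false.
No j in the window works → until fails.

Does not hold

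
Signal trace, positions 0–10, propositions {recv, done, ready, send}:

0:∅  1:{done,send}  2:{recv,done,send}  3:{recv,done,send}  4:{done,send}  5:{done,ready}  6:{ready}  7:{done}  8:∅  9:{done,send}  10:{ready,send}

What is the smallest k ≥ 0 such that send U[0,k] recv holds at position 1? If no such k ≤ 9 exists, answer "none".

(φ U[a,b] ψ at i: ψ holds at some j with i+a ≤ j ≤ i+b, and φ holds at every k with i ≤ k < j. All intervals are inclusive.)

Need earliest j ≥ 1 with recv, and send at every k in [1,j-1].
  j=1: rhs fails.
  j=2: rhs holds; lhs holds on [1,1]. k = 1.

1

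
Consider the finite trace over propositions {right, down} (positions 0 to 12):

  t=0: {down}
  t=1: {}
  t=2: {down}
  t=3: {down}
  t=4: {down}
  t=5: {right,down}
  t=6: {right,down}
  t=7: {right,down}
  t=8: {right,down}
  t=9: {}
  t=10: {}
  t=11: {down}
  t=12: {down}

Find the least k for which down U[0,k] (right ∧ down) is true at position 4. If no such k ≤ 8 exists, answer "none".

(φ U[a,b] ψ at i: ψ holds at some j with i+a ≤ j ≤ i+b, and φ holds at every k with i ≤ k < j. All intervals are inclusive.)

1

Need earliest j ≥ 4 with (right ∧ down), and down at every k in [4,j-1].
  j=4: rhs fails.
  j=5: rhs holds; lhs holds on [4,4]. k = 1.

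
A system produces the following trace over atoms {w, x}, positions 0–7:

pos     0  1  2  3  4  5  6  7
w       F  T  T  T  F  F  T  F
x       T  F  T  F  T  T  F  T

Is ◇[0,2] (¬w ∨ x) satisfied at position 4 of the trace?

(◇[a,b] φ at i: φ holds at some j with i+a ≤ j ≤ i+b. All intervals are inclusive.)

Check (¬w ∨ x) at each j in [4,6]:
  j=4: true
  j=5: true
  j=6: false
Found at j=4 → formula holds.

True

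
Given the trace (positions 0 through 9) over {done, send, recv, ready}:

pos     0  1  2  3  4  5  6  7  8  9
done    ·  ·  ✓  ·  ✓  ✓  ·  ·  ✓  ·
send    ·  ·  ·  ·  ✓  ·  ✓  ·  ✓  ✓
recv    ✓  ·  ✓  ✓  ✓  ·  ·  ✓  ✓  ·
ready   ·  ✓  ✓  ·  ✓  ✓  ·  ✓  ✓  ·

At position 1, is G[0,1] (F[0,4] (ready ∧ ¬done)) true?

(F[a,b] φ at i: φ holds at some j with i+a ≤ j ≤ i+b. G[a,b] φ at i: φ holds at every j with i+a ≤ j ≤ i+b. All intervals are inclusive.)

Check F[0,4] (ready ∧ ¬done) at every j in [1,2]:
  j=1: holds (witness at 1)
  j=2: fails (none in [2,6])
Fails at j=2 → formula fails.

False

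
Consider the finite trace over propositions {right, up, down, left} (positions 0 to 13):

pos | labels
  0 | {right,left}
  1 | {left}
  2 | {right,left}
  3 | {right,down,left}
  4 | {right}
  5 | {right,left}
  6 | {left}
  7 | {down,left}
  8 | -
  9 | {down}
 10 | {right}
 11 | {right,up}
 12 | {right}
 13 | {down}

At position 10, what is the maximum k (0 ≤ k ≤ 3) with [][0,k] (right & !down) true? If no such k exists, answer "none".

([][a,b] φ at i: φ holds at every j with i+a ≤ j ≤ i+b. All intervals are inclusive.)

2

(right & !down) must hold from j=10 onward; find where it first fails.
  j=10: holds
  j=11: holds
  j=12: holds
  j=13: fails
Holds on [10,12], so largest k = 2.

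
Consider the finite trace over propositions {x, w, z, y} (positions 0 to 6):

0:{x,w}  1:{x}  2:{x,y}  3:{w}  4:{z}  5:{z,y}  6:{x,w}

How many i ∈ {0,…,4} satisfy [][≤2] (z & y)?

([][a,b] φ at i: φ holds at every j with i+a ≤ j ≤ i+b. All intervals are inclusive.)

Evaluate at each i in [0,4]:
  i=0: ✗ (fails at j=0)
  i=1: ✗ (fails at j=1)
  i=2: ✗ (fails at j=2)
  i=3: ✗ (fails at j=3)
  i=4: ✗ (fails at j=4)
Positions where it holds: {} → 0.

0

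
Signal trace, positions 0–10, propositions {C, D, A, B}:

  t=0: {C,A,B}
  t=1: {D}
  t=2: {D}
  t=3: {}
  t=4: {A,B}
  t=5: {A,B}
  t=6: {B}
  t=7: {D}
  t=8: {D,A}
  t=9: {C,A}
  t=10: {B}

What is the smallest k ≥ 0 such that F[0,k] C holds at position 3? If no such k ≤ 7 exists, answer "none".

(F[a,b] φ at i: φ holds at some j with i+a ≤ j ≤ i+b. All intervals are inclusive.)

6

Scan j = 3,4,… for C:
  j=3: fails
  j=4: fails
  j=5: fails
  j=6: fails
  j=7: fails
  j=8: fails
  j=9: holds
First hit at j=9, so smallest k = 9-3 = 6.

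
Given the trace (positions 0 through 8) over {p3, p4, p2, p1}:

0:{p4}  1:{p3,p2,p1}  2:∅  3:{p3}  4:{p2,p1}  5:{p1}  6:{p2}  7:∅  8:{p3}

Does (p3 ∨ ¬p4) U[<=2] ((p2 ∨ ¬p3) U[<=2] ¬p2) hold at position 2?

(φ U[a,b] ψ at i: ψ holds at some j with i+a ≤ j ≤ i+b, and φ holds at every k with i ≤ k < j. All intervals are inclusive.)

Need some j in [2,4] with ((p2 ∨ ¬p3) U[<=2] ¬p2), and (p3 ∨ ¬p4) at every k in [2,j-1].
  j=2: ((p2 ∨ ¬p3) U[<=2] ¬p2) holds; no prefix to check → satisfied.

True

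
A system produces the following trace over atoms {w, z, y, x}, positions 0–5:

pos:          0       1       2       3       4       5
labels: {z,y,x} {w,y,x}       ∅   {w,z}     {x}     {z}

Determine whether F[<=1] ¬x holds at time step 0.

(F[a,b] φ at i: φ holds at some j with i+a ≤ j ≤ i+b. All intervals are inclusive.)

False

Check ¬x at each j in [0,1]:
  j=0: false
  j=1: false
No position in the window satisfies it → formula fails.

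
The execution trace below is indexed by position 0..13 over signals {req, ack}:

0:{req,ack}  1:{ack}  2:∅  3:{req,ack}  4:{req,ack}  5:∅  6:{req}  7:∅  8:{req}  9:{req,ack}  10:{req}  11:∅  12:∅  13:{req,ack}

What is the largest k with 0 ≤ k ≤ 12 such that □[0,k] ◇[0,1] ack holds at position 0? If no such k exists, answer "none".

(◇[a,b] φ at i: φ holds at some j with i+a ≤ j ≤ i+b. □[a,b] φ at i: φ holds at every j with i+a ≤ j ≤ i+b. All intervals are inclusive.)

4

◇[0,1] ack must hold from j=0 onward; find where it first fails.
  j=0: holds
  j=1: holds
  j=2: holds
  j=3: holds
  j=4: holds
  j=5: fails
Holds on [0,4], so largest k = 4.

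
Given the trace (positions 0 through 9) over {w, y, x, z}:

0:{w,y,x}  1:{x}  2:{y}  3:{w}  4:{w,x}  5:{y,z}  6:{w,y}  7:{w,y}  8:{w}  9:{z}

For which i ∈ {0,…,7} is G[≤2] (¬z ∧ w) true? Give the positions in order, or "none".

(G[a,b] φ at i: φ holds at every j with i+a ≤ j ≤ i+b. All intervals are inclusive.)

Evaluate at each i in [0,7]:
  i=0: ✗ (fails at j=1)
  i=1: ✗ (fails at j=1)
  i=2: ✗ (fails at j=2)
  i=3: ✗ (fails at j=5)
  i=4: ✗ (fails at j=5)
  i=5: ✗ (fails at j=5)
  i=6: ✓ (all of [6,8])
  i=7: ✗ (fails at j=9)

6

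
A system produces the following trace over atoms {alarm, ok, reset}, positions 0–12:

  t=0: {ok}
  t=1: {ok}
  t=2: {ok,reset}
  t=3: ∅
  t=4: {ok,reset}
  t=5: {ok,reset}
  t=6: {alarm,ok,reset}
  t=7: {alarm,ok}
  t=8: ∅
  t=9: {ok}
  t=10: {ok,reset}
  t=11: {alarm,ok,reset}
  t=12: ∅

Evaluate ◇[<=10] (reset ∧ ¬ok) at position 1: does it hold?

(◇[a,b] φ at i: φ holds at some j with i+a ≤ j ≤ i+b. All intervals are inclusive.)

No

Check (reset ∧ ¬ok) at each j in [1,11]:
  j=1: false
  j=2: false
  j=3: false
  j=4: false
  j=5: false
  j=6: false
  j=7: false
  j=8: false
  j=9: false
  j=10: false
  j=11: false
No position in the window satisfies it → formula fails.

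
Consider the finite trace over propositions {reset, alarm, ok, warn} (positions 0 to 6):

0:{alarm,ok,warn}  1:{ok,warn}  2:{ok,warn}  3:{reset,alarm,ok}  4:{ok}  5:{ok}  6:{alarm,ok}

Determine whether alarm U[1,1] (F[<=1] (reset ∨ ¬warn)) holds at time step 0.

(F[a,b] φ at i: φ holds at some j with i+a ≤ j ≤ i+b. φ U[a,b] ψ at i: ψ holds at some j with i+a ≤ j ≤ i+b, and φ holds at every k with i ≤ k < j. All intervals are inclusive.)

Need some j in [1,1] with F[<=1] (reset ∨ ¬warn), and alarm at every k in [0,j-1].
  j=1: F[<=1] (reset ∨ ¬warn) — fails (none in [1,2]).
No j in the window works → until fails.

False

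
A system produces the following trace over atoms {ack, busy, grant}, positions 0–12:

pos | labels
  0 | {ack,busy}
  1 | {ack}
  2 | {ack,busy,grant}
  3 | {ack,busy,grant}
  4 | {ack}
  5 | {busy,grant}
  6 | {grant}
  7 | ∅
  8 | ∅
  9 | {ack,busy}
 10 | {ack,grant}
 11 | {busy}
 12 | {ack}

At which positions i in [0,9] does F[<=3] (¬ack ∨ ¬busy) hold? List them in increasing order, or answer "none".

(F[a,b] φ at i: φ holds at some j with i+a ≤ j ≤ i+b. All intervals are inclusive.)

Evaluate at each i in [0,9]:
  i=0: ✓ (witness j=1)
  i=1: ✓ (witness j=1)
  i=2: ✓ (witness j=4)
  i=3: ✓ (witness j=4)
  i=4: ✓ (witness j=4)
  i=5: ✓ (witness j=5)
  i=6: ✓ (witness j=6)
  i=7: ✓ (witness j=7)
  i=8: ✓ (witness j=8)
  i=9: ✓ (witness j=10)

0, 1, 2, 3, 4, 5, 6, 7, 8, 9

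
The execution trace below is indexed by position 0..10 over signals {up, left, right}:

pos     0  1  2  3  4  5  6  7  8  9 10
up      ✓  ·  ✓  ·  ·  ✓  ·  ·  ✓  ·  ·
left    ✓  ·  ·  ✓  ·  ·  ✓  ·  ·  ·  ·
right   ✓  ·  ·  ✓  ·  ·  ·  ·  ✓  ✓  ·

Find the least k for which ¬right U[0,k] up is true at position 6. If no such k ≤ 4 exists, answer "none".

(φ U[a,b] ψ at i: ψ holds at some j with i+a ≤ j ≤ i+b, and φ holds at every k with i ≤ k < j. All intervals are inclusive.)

Need earliest j ≥ 6 with up, and ¬right at every k in [6,j-1].
  j=6: rhs fails.
  j=7: rhs fails.
  j=8: rhs holds; lhs holds on [6,7]. k = 2.

2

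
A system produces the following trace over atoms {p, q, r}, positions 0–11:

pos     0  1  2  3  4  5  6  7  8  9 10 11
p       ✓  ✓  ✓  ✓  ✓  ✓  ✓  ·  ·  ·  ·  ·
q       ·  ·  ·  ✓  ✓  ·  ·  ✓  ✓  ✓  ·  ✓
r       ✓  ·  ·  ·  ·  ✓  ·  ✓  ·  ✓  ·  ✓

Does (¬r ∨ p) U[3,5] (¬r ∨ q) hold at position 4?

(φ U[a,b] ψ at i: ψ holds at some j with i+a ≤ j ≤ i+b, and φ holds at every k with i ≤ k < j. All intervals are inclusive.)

Need some j in [7,9] with (¬r ∨ q), and (¬r ∨ p) at every k in [4,j-1].
  j=7: (¬r ∨ q) holds; (¬r ∨ p) holds at every k in [4,6] → satisfied.

Yes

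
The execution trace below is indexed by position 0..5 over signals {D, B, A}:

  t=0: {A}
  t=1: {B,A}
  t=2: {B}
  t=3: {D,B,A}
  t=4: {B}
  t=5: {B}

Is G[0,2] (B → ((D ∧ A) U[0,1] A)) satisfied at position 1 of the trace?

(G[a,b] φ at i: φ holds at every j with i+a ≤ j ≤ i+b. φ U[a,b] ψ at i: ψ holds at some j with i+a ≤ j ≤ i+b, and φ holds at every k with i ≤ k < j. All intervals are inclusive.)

Does not hold

Check (B → ((D ∧ A) U[0,1] A)) at every j in [1,3]:
  j=1: antecedent true; consequent holds → ✓
  j=2: antecedent true; consequent fails → ✗
  j=3: antecedent true; consequent holds → ✓
Fails at j=2 → formula fails.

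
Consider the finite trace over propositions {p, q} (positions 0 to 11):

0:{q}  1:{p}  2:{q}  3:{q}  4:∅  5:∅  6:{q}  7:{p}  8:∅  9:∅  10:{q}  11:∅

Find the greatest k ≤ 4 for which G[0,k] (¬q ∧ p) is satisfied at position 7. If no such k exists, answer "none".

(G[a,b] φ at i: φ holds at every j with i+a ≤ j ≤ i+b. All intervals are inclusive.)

0

(¬q ∧ p) must hold from j=7 onward; find where it first fails.
  j=7: holds
  j=8: fails
Holds on [7,7], so largest k = 0.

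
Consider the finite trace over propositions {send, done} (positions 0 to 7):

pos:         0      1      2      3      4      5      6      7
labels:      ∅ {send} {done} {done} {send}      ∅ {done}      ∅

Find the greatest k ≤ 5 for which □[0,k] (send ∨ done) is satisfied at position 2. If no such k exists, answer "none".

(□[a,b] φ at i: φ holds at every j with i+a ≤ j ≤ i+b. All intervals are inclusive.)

2

(send ∨ done) must hold from j=2 onward; find where it first fails.
  j=2: holds
  j=3: holds
  j=4: holds
  j=5: fails
Holds on [2,4], so largest k = 2.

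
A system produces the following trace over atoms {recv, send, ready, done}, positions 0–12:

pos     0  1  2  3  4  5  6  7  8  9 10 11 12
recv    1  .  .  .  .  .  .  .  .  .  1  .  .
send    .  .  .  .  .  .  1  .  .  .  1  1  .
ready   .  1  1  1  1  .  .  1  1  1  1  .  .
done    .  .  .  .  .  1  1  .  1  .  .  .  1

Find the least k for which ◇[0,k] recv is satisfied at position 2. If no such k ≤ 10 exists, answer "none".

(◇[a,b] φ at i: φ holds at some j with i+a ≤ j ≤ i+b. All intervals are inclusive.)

Scan j = 2,3,… for recv:
  j=2: fails
  j=3: fails
  j=4: fails
  j=5: fails
  j=6: fails
  j=7: fails
  j=8: fails
  j=9: fails
  j=10: holds
First hit at j=10, so smallest k = 10-2 = 8.

8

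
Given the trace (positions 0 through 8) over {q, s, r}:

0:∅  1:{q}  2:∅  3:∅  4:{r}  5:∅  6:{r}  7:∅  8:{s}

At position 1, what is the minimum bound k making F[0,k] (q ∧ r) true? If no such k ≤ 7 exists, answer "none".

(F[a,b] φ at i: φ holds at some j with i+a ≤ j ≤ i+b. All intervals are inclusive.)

Scan j = 1,2,… for (q ∧ r):
  j=1: fails
  j=2: fails
  j=3: fails
  j=4: fails
  j=5: fails
  j=6: fails
  j=7: fails
  j=8: fails
No j in [1,8] satisfies it → none.

none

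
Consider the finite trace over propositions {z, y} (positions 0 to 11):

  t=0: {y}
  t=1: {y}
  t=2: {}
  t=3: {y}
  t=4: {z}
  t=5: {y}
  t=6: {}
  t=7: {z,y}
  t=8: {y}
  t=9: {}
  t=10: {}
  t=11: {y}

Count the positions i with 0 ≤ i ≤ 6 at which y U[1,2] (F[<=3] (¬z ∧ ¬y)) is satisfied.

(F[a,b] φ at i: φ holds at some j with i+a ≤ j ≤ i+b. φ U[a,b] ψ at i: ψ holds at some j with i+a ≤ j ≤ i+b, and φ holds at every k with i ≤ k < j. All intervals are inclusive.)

Evaluate at each i in [0,6]:
  i=0: ✓ (rhs at j=1; lhs holds on [0,0])
  i=1: ✓ (rhs at j=2; lhs holds on [1,1])
  i=2: ✗ (lhs fails at k=2 before rhs at j=3)
  i=3: ✓ (rhs at j=4; lhs holds on [3,3])
  i=4: ✗ (lhs fails at k=4 before rhs at j=5)
  i=5: ✓ (rhs at j=6; lhs holds on [5,5])
  i=6: ✗ (lhs fails at k=6 before rhs at j=7)
Positions where it holds: {0, 1, 3, 5} → 4.

4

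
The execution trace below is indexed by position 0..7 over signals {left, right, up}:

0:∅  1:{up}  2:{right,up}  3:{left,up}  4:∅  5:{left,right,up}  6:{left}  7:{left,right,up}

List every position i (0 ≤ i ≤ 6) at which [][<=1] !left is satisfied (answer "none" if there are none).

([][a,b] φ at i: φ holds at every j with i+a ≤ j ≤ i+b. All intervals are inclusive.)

Evaluate at each i in [0,6]:
  i=0: ✓ (all of [0,1])
  i=1: ✓ (all of [1,2])
  i=2: ✗ (fails at j=3)
  i=3: ✗ (fails at j=3)
  i=4: ✗ (fails at j=5)
  i=5: ✗ (fails at j=5)
  i=6: ✗ (fails at j=6)

0, 1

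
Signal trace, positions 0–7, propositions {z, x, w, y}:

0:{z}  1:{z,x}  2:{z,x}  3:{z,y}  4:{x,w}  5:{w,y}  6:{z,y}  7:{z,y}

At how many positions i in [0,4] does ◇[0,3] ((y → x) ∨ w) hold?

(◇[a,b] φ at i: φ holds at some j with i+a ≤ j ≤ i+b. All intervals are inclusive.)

5

Evaluate at each i in [0,4]:
  i=0: ✓ (witness j=0)
  i=1: ✓ (witness j=1)
  i=2: ✓ (witness j=2)
  i=3: ✓ (witness j=4)
  i=4: ✓ (witness j=4)
Positions where it holds: {0, 1, 2, 3, 4} → 5.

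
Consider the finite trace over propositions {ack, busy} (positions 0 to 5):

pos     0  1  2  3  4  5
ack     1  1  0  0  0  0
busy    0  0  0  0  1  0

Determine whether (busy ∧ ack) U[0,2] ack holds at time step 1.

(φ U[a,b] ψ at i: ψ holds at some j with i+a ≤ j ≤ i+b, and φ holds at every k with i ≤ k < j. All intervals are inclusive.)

Need some j in [1,3] with ack, and (busy ∧ ack) at every k in [1,j-1].
  j=1: ack holds; no prefix to check → satisfied.

Yes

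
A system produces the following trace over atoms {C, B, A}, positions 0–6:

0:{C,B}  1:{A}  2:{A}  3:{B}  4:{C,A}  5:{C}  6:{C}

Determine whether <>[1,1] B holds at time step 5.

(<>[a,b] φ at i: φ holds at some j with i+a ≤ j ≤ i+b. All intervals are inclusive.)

Check B at each j in [6,6]:
  j=6: false
No position in the window satisfies it → formula fails.

No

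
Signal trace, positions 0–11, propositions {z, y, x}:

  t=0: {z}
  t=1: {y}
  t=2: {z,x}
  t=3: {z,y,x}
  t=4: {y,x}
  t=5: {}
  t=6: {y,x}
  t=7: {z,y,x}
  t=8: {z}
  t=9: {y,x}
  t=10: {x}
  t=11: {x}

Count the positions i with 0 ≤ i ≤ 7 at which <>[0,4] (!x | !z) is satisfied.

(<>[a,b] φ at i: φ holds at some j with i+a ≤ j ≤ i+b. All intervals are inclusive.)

Evaluate at each i in [0,7]:
  i=0: ✓ (witness j=0)
  i=1: ✓ (witness j=1)
  i=2: ✓ (witness j=4)
  i=3: ✓ (witness j=4)
  i=4: ✓ (witness j=4)
  i=5: ✓ (witness j=5)
  i=6: ✓ (witness j=6)
  i=7: ✓ (witness j=8)
Positions where it holds: {0, 1, 2, 3, 4, 5, 6, 7} → 8.

8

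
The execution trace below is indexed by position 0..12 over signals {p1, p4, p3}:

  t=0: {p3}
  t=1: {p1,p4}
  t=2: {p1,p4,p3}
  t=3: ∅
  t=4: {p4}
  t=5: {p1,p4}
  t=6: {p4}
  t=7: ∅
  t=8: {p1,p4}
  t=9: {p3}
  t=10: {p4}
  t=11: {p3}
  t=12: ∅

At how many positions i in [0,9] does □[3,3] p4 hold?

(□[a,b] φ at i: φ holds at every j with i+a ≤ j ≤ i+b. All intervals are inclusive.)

Evaluate at each i in [0,9]:
  i=0: ✗ (fails at j=3)
  i=1: ✓ (all of [4,4])
  i=2: ✓ (all of [5,5])
  i=3: ✓ (all of [6,6])
  i=4: ✗ (fails at j=7)
  i=5: ✓ (all of [8,8])
  i=6: ✗ (fails at j=9)
  i=7: ✓ (all of [10,10])
  i=8: ✗ (fails at j=11)
  i=9: ✗ (fails at j=12)
Positions where it holds: {1, 2, 3, 5, 7} → 5.

5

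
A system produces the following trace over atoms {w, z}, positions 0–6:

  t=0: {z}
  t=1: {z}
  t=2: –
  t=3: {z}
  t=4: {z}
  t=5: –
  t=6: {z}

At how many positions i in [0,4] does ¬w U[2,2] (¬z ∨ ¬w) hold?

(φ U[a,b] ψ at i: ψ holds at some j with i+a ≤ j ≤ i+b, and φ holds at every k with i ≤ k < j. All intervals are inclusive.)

Evaluate at each i in [0,4]:
  i=0: ✓ (rhs at j=2; lhs holds on [0,1])
  i=1: ✓ (rhs at j=3; lhs holds on [1,2])
  i=2: ✓ (rhs at j=4; lhs holds on [2,3])
  i=3: ✓ (rhs at j=5; lhs holds on [3,4])
  i=4: ✓ (rhs at j=6; lhs holds on [4,5])
Positions where it holds: {0, 1, 2, 3, 4} → 5.

5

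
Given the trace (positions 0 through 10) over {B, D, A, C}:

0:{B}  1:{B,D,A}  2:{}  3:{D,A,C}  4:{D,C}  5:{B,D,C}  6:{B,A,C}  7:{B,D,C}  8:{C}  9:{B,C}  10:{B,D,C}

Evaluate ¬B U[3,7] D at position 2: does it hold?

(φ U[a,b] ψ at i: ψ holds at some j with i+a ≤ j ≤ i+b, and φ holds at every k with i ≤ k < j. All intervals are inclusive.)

Need some j in [5,9] with D, and ¬B at every k in [2,j-1].
  j=5: D holds; ¬B holds at every k in [2,4] → satisfied.

Holds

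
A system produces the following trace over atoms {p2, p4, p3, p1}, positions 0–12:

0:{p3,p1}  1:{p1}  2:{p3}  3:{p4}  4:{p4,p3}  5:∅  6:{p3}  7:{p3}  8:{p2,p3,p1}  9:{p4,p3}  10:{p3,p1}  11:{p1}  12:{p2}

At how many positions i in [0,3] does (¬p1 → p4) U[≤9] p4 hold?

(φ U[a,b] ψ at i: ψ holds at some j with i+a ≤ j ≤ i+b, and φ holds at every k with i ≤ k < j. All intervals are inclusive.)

1

Evaluate at each i in [0,3]:
  i=0: ✗ (lhs fails at k=2 before rhs at j=3)
  i=1: ✗ (lhs fails at k=2 before rhs at j=3)
  i=2: ✗ (lhs fails at k=2 before rhs at j=3)
  i=3: ✓ (rhs at j=3)
Positions where it holds: {3} → 1.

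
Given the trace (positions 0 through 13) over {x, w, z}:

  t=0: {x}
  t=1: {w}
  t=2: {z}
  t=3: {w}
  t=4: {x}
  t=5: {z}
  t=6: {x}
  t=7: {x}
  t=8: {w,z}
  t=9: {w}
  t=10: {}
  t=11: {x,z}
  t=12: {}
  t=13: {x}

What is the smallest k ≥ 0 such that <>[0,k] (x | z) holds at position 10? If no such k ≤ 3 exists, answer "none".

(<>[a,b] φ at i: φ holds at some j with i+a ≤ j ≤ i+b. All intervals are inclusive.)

Scan j = 10,11,… for (x | z):
  j=10: fails
  j=11: holds
First hit at j=11, so smallest k = 11-10 = 1.

1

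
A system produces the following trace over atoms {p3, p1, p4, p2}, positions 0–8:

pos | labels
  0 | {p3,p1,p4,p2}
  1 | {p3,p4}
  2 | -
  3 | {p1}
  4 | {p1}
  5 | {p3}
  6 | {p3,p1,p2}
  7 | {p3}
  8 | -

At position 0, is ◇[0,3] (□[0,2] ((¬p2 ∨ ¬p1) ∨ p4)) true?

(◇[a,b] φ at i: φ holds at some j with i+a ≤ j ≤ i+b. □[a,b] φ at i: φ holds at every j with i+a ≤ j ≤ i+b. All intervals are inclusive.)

Check □[0,2] ((¬p2 ∨ ¬p1) ∨ p4) at each j in [0,3]:
  j=0: holds on [0,2]
  j=1: holds on [1,3]
  j=2: holds on [2,4]
  j=3: holds on [3,5]
Found at j=0 → formula holds.

True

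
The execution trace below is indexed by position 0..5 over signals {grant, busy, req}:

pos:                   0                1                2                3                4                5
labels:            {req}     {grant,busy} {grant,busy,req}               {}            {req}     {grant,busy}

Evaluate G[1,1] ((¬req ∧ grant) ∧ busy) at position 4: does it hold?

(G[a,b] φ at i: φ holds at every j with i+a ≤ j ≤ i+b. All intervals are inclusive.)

Holds

Check ((¬req ∧ grant) ∧ busy) at every j in [5,5]:
  j=5: true
All positions satisfy it → formula holds.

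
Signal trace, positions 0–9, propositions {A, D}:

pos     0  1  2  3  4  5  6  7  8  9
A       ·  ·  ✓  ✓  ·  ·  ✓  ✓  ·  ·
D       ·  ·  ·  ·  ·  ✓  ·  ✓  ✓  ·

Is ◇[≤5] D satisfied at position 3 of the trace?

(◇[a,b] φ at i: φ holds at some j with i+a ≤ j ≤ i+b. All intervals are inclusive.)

Check D at each j in [3,8]:
  j=3: false
  j=4: false
  j=5: true
  j=6: false
  j=7: true
  j=8: true
Found at j=5 → formula holds.

Yes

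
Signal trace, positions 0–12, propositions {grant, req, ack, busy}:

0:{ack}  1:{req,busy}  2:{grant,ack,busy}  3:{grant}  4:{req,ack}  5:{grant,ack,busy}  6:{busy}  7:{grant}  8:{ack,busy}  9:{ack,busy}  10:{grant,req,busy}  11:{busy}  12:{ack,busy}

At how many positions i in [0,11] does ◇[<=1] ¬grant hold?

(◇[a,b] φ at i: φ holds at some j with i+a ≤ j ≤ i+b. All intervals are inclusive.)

11

Evaluate at each i in [0,11]:
  i=0: ✓ (witness j=0)
  i=1: ✓ (witness j=1)
  i=2: ✗ (none in [2,3])
  i=3: ✓ (witness j=4)
  i=4: ✓ (witness j=4)
  i=5: ✓ (witness j=6)
  i=6: ✓ (witness j=6)
  i=7: ✓ (witness j=8)
  i=8: ✓ (witness j=8)
  i=9: ✓ (witness j=9)
  i=10: ✓ (witness j=11)
  i=11: ✓ (witness j=11)
Positions where it holds: {0, 1, 3, 4, 5, 6, 7, 8, 9, 10, 11} → 11.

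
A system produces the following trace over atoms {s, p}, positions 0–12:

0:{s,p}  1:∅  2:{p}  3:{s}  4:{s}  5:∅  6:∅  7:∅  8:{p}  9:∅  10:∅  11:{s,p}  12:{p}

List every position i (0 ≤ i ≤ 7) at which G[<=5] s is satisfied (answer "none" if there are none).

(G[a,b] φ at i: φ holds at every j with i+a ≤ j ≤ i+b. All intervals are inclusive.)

Evaluate at each i in [0,7]:
  i=0: ✗ (fails at j=1)
  i=1: ✗ (fails at j=1)
  i=2: ✗ (fails at j=2)
  i=3: ✗ (fails at j=5)
  i=4: ✗ (fails at j=5)
  i=5: ✗ (fails at j=5)
  i=6: ✗ (fails at j=6)
  i=7: ✗ (fails at j=7)

none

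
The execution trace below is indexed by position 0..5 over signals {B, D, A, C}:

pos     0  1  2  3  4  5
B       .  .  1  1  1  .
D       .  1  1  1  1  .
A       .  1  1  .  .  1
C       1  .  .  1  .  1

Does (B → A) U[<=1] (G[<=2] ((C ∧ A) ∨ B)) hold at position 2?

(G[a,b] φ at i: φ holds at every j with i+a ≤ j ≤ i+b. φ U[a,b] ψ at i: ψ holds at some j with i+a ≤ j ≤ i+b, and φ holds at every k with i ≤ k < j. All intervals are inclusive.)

Holds

Need some j in [2,3] with G[<=2] ((C ∧ A) ∨ B), and (B → A) at every k in [2,j-1].
  j=2: G[<=2] ((C ∧ A) ∨ B) holds; no prefix to check → satisfied.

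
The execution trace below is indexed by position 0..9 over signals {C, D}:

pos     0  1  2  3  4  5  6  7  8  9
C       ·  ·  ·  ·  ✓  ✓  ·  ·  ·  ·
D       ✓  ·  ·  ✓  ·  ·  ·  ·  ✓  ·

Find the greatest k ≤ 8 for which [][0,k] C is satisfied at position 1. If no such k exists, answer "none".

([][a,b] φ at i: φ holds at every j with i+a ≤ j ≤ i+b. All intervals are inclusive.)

C must hold from j=1 onward; find where it first fails.
  j=1: fails → no k works.

none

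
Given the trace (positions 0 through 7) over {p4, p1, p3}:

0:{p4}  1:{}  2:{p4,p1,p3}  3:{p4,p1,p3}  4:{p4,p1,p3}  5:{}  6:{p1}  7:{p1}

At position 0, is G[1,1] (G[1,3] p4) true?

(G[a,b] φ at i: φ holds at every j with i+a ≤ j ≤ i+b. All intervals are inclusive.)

Holds

Check G[1,3] p4 at every j in [1,1]:
  j=1: holds on [2,4]
All positions satisfy it → formula holds.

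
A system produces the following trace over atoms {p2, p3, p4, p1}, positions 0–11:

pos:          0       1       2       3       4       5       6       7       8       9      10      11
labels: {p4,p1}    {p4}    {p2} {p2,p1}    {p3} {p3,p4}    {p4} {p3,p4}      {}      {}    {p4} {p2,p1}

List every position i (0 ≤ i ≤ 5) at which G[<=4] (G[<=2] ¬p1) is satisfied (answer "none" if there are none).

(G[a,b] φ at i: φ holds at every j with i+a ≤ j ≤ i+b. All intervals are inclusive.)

Evaluate at each i in [0,5]:
  i=0: ✗ (fails at j=0)
  i=1: ✗ (fails at j=1)
  i=2: ✗ (fails at j=2)
  i=3: ✗ (fails at j=3)
  i=4: ✓ (all of [4,8])
  i=5: ✗ (fails at j=9)

4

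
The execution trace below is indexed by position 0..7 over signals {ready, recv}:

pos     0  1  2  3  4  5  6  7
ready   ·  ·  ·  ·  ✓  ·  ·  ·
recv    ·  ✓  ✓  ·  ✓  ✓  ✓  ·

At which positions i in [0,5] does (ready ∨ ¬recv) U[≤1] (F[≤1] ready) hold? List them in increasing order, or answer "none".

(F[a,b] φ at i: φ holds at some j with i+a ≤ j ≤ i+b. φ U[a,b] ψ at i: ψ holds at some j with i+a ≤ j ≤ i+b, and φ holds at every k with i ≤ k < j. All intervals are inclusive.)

3, 4

Evaluate at each i in [0,5]:
  i=0: ✗ (no rhs in [0,1])
  i=1: ✗ (no rhs in [1,2])
  i=2: ✗ (lhs fails at k=2 before rhs at j=3)
  i=3: ✓ (rhs at j=3)
  i=4: ✓ (rhs at j=4)
  i=5: ✗ (no rhs in [5,6])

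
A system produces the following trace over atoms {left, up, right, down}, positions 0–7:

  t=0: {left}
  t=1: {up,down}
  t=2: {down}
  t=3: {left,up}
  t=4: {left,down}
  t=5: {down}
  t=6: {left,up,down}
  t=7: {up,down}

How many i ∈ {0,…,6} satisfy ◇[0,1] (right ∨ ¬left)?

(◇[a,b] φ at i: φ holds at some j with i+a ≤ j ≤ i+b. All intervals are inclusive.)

Evaluate at each i in [0,6]:
  i=0: ✓ (witness j=1)
  i=1: ✓ (witness j=1)
  i=2: ✓ (witness j=2)
  i=3: ✗ (none in [3,4])
  i=4: ✓ (witness j=5)
  i=5: ✓ (witness j=5)
  i=6: ✓ (witness j=7)
Positions where it holds: {0, 1, 2, 4, 5, 6} → 6.

6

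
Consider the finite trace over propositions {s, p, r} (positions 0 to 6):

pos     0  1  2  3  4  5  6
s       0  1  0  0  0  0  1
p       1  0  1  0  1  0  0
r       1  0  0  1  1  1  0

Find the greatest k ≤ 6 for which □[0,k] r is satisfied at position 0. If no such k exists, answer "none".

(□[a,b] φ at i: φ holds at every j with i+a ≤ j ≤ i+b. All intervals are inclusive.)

0

r must hold from j=0 onward; find where it first fails.
  j=0: holds
  j=1: fails
Holds on [0,0], so largest k = 0.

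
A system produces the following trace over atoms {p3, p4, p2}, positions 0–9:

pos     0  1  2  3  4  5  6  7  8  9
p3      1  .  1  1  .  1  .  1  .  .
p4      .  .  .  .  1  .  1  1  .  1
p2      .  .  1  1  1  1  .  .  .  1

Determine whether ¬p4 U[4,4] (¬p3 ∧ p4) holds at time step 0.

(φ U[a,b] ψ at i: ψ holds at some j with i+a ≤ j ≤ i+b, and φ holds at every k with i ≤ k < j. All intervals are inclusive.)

True

Need some j in [4,4] with (¬p3 ∧ p4), and ¬p4 at every k in [0,j-1].
  j=4: (¬p3 ∧ p4) holds; ¬p4 holds at every k in [0,3] → satisfied.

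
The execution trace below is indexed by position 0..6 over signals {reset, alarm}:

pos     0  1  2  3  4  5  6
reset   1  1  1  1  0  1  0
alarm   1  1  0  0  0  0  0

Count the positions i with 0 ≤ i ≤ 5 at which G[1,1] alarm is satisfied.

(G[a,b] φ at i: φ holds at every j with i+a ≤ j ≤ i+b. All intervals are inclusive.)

1

Evaluate at each i in [0,5]:
  i=0: ✓ (all of [1,1])
  i=1: ✗ (fails at j=2)
  i=2: ✗ (fails at j=3)
  i=3: ✗ (fails at j=4)
  i=4: ✗ (fails at j=5)
  i=5: ✗ (fails at j=6)
Positions where it holds: {0} → 1.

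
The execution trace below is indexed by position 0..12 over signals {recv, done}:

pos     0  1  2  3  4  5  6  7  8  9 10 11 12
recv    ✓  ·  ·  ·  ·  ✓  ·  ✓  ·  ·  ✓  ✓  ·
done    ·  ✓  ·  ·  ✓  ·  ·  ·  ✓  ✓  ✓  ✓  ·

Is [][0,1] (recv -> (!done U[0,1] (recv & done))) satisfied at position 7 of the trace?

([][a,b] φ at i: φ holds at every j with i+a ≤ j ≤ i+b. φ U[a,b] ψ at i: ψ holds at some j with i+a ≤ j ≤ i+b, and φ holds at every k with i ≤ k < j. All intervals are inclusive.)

False

Check (recv -> (!done U[0,1] (recv & done))) at every j in [7,8]:
  j=7: antecedent true; consequent fails → ✗
  j=8: antecedent false → ✓
Fails at j=7 → formula fails.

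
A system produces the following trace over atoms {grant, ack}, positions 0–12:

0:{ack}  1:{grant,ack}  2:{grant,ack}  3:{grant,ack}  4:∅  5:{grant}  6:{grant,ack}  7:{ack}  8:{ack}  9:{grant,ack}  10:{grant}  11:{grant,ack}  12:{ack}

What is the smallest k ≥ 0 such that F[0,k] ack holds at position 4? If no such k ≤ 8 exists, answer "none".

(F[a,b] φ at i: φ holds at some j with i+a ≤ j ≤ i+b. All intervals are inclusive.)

2

Scan j = 4,5,… for ack:
  j=4: fails
  j=5: fails
  j=6: holds
First hit at j=6, so smallest k = 6-4 = 2.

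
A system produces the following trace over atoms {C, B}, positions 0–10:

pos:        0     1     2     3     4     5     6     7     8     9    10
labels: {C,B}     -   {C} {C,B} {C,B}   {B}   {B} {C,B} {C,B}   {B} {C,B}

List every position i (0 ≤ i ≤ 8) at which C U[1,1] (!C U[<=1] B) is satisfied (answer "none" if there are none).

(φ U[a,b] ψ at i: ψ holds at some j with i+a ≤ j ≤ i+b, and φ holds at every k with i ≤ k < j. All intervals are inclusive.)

2, 3, 4, 7, 8

Evaluate at each i in [0,8]:
  i=0: ✗ (no rhs in [1,1])
  i=1: ✗ (no rhs in [2,2])
  i=2: ✓ (rhs at j=3; lhs holds on [2,2])
  i=3: ✓ (rhs at j=4; lhs holds on [3,3])
  i=4: ✓ (rhs at j=5; lhs holds on [4,4])
  i=5: ✗ (lhs fails at k=5 before rhs at j=6)
  i=6: ✗ (lhs fails at k=6 before rhs at j=7)
  i=7: ✓ (rhs at j=8; lhs holds on [7,7])
  i=8: ✓ (rhs at j=9; lhs holds on [8,8])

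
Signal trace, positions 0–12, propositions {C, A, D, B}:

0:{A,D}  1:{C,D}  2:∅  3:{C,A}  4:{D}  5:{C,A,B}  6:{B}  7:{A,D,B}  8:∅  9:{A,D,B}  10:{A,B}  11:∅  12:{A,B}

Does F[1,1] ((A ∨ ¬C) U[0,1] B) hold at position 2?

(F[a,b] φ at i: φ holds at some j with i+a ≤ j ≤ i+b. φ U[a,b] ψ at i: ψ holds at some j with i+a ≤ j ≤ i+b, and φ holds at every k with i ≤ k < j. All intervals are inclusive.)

Check ((A ∨ ¬C) U[0,1] B) at each j in [3,3]:
  j=3: fails
No position in the window satisfies it → formula fails.

False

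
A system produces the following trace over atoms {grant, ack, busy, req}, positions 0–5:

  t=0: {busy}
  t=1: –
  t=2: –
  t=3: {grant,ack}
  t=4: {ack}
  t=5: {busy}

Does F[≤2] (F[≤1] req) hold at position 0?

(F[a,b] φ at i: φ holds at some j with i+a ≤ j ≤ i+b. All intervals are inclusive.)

Check F[≤1] req at each j in [0,2]:
  j=0: fails (none in [0,1])
  j=1: fails (none in [1,2])
  j=2: fails (none in [2,3])
No position in the window satisfies it → formula fails.

No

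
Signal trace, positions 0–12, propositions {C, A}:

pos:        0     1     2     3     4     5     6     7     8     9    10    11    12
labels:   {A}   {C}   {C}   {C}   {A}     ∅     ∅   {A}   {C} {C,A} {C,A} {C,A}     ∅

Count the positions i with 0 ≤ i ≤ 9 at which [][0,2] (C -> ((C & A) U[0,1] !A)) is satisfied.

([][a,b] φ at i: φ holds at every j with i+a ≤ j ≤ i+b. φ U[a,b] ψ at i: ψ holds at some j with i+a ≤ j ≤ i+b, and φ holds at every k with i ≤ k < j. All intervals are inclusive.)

Evaluate at each i in [0,9]:
  i=0: ✓ (all of [0,2])
  i=1: ✓ (all of [1,3])
  i=2: ✓ (all of [2,4])
  i=3: ✓ (all of [3,5])
  i=4: ✓ (all of [4,6])
  i=5: ✓ (all of [5,7])
  i=6: ✓ (all of [6,8])
  i=7: ✗ (fails at j=9)
  i=8: ✗ (fails at j=9)
  i=9: ✗ (fails at j=9)
Positions where it holds: {0, 1, 2, 3, 4, 5, 6} → 7.

7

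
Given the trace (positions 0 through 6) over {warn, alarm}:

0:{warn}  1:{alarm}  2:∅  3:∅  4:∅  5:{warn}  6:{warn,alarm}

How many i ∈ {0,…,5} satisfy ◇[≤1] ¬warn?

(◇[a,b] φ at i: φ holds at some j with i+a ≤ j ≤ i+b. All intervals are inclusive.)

5

Evaluate at each i in [0,5]:
  i=0: ✓ (witness j=1)
  i=1: ✓ (witness j=1)
  i=2: ✓ (witness j=2)
  i=3: ✓ (witness j=3)
  i=4: ✓ (witness j=4)
  i=5: ✗ (none in [5,6])
Positions where it holds: {0, 1, 2, 3, 4} → 5.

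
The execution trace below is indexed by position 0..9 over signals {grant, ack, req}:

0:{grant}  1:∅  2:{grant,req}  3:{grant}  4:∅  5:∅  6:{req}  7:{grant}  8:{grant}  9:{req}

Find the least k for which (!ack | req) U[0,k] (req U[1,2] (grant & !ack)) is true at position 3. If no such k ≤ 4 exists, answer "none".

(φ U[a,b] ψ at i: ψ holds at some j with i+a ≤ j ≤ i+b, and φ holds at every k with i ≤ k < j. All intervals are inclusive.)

3

Need earliest j ≥ 3 with (req U[1,2] (grant & !ack)), and (!ack | req) at every k in [3,j-1].
  j=3: rhs fails.
  j=4: rhs fails.
  j=5: rhs fails.
  j=6: rhs holds; lhs holds on [3,5]. k = 3.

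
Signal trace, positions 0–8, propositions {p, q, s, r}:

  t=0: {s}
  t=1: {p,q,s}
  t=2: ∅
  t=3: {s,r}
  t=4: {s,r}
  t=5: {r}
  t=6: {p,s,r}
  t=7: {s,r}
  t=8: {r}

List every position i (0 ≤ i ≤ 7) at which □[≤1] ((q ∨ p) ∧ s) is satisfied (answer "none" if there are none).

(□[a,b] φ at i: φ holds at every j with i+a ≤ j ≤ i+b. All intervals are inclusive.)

none

Evaluate at each i in [0,7]:
  i=0: ✗ (fails at j=0)
  i=1: ✗ (fails at j=2)
  i=2: ✗ (fails at j=2)
  i=3: ✗ (fails at j=3)
  i=4: ✗ (fails at j=4)
  i=5: ✗ (fails at j=5)
  i=6: ✗ (fails at j=7)
  i=7: ✗ (fails at j=7)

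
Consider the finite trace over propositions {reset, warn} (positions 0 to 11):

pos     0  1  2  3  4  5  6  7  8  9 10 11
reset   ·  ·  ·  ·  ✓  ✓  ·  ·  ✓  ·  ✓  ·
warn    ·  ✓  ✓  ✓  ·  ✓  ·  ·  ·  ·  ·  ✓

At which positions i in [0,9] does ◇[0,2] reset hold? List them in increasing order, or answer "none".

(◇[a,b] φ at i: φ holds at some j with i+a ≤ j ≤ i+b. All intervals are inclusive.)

2, 3, 4, 5, 6, 7, 8, 9

Evaluate at each i in [0,9]:
  i=0: ✗ (none in [0,2])
  i=1: ✗ (none in [1,3])
  i=2: ✓ (witness j=4)
  i=3: ✓ (witness j=4)
  i=4: ✓ (witness j=4)
  i=5: ✓ (witness j=5)
  i=6: ✓ (witness j=8)
  i=7: ✓ (witness j=8)
  i=8: ✓ (witness j=8)
  i=9: ✓ (witness j=10)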